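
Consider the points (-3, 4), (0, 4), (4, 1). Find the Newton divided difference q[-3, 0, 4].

-3/28

q[-3,0] = (4 - 4) / (0 - (-3)) = 0
q[0,4] = (1 - 4) / (4 - 0) = -3/4
q[-3,0,4] = (-3/4 - 0) / (4 - (-3)) = -3/28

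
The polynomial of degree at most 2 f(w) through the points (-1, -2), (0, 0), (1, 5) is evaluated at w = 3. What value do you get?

24

Using Newton's divided-difference form:
f[-1,0] = (0 - (-2)) / (0 - (-1)) = 2
f[0,1] = (5 - 0) / (1 - 0) = 5
f[-1,0,1] = (5 - 2) / (1 - (-1)) = 3/2
f(3) = -2 + 2·(4) + (3/2)·(4)·(3) = 24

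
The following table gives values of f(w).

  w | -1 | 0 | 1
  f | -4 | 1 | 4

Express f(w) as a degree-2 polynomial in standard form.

L_0(w) = w(w - 1) / [2] = (1/2)w^2 - (1/2)w
L_1(w) = (w + 1)(w - 1) / [-1] = -w^2 + 1
L_2(w) = (w + 1)w / [2] = (1/2)w^2 + (1/2)w
f(w) = (-4)·L_0 + 1·L_1 + 4·L_2
  (-4)·L_0(w) = -2w^2 + 2w
  1·L_1(w) = -w^2 + 1
  4·L_2(w) = 2w^2 + 2w
Adding term by term: -w^2 + 4w + 1

f(w) = -w^2 + 4w + 1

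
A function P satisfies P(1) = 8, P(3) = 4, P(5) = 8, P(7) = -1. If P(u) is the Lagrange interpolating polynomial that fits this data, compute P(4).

L_0(4) = (1)·(-1)·(-3)/[(-2)·(-4)·(-6)] = -1/16
L_1(4) = (3)·(-1)·(-3)/[(2)·(-2)·(-4)] = 9/16
L_2(4) = (3)·(1)·(-3)/[(4)·(2)·(-2)] = 9/16
L_3(4) = (3)·(1)·(-1)/[(6)·(4)·(2)] = -1/16
Sum: 8·(-1/16) + 4·(9/16) + 8·(9/16) + (-1)·(-1/16) = 101/16

101/16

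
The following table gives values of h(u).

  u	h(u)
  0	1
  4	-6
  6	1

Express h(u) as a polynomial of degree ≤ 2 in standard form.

h(u) = (7/8)u^2 - (21/4)u + 1

Build the Lagrange basis polynomials:
L_0(u) = (u - 4)(u - 6) / [24] = (1/24)u^2 - (5/12)u + 1
L_1(u) = u(u - 6) / [-8] = -(1/8)u^2 + (3/4)u
L_2(u) = u(u - 4) / [12] = (1/12)u^2 - (1/3)u
h(u) = 1·L_0 + (-6)·L_1 + 1·L_2
  1·L_0(u) = (1/24)u^2 - (5/12)u + 1
  (-6)·L_1(u) = (3/4)u^2 - (9/2)u
  1·L_2(u) = (1/12)u^2 - (1/3)u
Adding term by term: (7/8)u^2 - (21/4)u + 1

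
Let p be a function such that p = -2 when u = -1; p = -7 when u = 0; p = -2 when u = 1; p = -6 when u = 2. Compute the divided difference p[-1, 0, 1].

5

p[-1,0] = (-7 - (-2)) / (0 - (-1)) = -5
p[0,1] = (-2 - (-7)) / (1 - 0) = 5
p[-1,0,1] = (5 - (-5)) / (1 - (-1)) = 5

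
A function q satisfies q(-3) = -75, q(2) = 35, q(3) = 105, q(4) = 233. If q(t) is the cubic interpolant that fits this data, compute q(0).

Evaluate each Lagrange basis at t = 0:
L_0(0) = (-2)·(-3)·(-4)/[(-5)·(-6)·(-7)] = 4/35
L_1(0) = (3)·(-3)·(-4)/[(5)·(-1)·(-2)] = 18/5
L_2(0) = (3)·(-2)·(-4)/[(6)·(1)·(-1)] = -4
L_3(0) = (3)·(-2)·(-3)/[(7)·(2)·(1)] = 9/7
Sum: (-75)·(4/35) + 35·(18/5) + 105·(-4) + 233·(9/7) = -3

-3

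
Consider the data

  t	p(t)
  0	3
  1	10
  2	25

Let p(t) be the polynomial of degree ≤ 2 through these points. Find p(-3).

Evaluate each Lagrange basis at t = -3:
L_0(-3) = (-4)·(-5)/[(-1)·(-2)] = 10
L_1(-3) = (-3)·(-5)/[(1)·(-1)] = -15
L_2(-3) = (-3)·(-4)/[(2)·(1)] = 6
Sum: 3·(10) + 10·(-15) + 25·(6) = 30

30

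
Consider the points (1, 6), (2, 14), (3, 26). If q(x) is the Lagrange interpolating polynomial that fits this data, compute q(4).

42

Evaluate each Lagrange basis at x = 4:
L_0(4) = (2)·(1)/[(-1)·(-2)] = 1
L_1(4) = (3)·(1)/[(1)·(-1)] = -3
L_2(4) = (3)·(2)/[(2)·(1)] = 3
Sum: 6·(1) + 14·(-3) + 26·(3) = 42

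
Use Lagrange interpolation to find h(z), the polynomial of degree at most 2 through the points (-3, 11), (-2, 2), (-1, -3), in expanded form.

h(z) = 2z^2 + z - 4

L_0(z) = (z + 2)(z + 1) / [2] = (1/2)z^2 + (3/2)z + 1
L_1(z) = (z + 3)(z + 1) / [-1] = -z^2 - 4z - 3
L_2(z) = (z + 3)(z + 2) / [2] = (1/2)z^2 + (5/2)z + 3
h(z) = 11·L_0 + 2·L_1 + (-3)·L_2
  11·L_0(z) = (11/2)z^2 + (33/2)z + 11
  2·L_1(z) = -2z^2 - 8z - 6
  (-3)·L_2(z) = -(3/2)z^2 - (15/2)z - 9
Adding term by term: 2z^2 + z - 4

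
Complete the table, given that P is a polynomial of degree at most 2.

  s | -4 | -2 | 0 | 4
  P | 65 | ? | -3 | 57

15

The 3 known values determine P uniquely (degree ≤ 2).
Evaluate each Lagrange basis at s = -2:
L_0(-2) = (-2)·(-6)/[(-4)·(-8)] = 3/8
L_1(-2) = (2)·(-6)/[(4)·(-4)] = 3/4
L_2(-2) = (2)·(-2)/[(8)·(4)] = -1/8
Sum: 65·(3/8) + (-3)·(3/4) + 57·(-1/8) = 15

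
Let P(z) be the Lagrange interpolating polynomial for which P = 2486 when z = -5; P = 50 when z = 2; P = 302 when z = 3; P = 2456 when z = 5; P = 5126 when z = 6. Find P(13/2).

14149/2

Evaluate each Lagrange basis at z = 13/2:
L_0(13/2) = (9/2)·(7/2)·(3/2)·(1/2)/[(-7)·(-8)·(-10)·(-11)] = 27/14080
L_1(13/2) = (23/2)·(7/2)·(3/2)·(1/2)/[(7)·(-1)·(-3)·(-4)] = -23/64
L_2(13/2) = (23/2)·(9/2)·(3/2)·(1/2)/[(8)·(1)·(-2)·(-3)] = 207/256
L_3(13/2) = (23/2)·(9/2)·(7/2)·(1/2)/[(10)·(3)·(2)·(-1)] = -483/320
L_4(13/2) = (23/2)·(9/2)·(7/2)·(3/2)/[(11)·(4)·(3)·(1)] = 1449/704
Sum: 2486·(27/14080) + 50·(-23/64) + 302·(207/256) + 2456·(-483/320) + 5126·(1449/704) = 14149/2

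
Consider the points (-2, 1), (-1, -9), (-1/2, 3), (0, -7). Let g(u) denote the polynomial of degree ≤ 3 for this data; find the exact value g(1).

Evaluate each Lagrange basis at u = 1:
L_0(1) = (2)·(3/2)·(1)/[(-1)·(-3/2)·(-2)] = -1
L_1(1) = (3)·(3/2)·(1)/[(1)·(-1/2)·(-1)] = 9
L_2(1) = (3)·(2)·(1)/[(3/2)·(1/2)·(-1/2)] = -16
L_3(1) = (3)·(2)·(3/2)/[(2)·(1)·(1/2)] = 9
Sum: 1·(-1) + (-9)·(9) + 3·(-16) + (-7)·(9) = -193

-193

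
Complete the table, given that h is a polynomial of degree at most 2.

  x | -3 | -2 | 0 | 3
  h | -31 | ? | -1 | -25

-15

The 3 known values determine h uniquely (degree ≤ 2).
Evaluate each Lagrange basis at x = -2:
L_0(-2) = (-2)·(-5)/[(-3)·(-6)] = 5/9
L_1(-2) = (1)·(-5)/[(3)·(-3)] = 5/9
L_2(-2) = (1)·(-2)/[(6)·(3)] = -1/9
Sum: (-31)·(5/9) + (-1)·(5/9) + (-25)·(-1/9) = -15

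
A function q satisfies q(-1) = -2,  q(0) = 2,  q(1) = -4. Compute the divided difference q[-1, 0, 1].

q[-1,0] = (2 - (-2)) / (0 - (-1)) = 4
q[0,1] = (-4 - 2) / (1 - 0) = -6
q[-1,0,1] = (-6 - 4) / (1 - (-1)) = -5

-5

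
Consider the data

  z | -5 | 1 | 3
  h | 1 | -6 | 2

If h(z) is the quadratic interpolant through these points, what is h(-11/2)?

Using Newton's divided-difference form:
h[-5,1] = (-6 - 1) / (1 - (-5)) = -7/6
h[1,3] = (2 - (-6)) / (3 - 1) = 4
h[-5,1,3] = (4 - (-7/6)) / (3 - (-5)) = 31/48
h(-11/2) = 1 + (-7/6)·(-1/2) + (31/48)·(-1/2)·(-13/2) = 707/192

707/192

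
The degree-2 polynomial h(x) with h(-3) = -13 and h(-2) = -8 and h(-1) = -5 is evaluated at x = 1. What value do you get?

Using Newton's divided-difference form:
h[-3,-2] = (-8 - (-13)) / (-2 - (-3)) = 5
h[-2,-1] = (-5 - (-8)) / (-1 - (-2)) = 3
h[-3,-2,-1] = (3 - 5) / (-1 - (-3)) = -1
h(1) = -13 + 5·(4) + (-1)·(4)·(3) = -5

-5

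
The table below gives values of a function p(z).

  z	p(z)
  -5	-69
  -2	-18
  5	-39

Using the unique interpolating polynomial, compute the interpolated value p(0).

Evaluate each Lagrange basis at z = 0:
L_0(0) = (2)·(-5)/[(-3)·(-10)] = -1/3
L_1(0) = (5)·(-5)/[(3)·(-7)] = 25/21
L_2(0) = (5)·(2)/[(10)·(7)] = 1/7
Sum: (-69)·(-1/3) + (-18)·(25/21) + (-39)·(1/7) = -4

-4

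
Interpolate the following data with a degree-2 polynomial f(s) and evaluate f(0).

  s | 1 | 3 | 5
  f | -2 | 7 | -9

L_0(0) = (-3)·(-5)/[(-2)·(-4)] = 15/8
L_1(0) = (-1)·(-5)/[(2)·(-2)] = -5/4
L_2(0) = (-1)·(-3)/[(4)·(2)] = 3/8
Sum: (-2)·(15/8) + 7·(-5/4) + (-9)·(3/8) = -127/8

-127/8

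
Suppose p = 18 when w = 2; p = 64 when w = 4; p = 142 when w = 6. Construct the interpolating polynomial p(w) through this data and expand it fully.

p(w) = 4w^2 - w + 4

Newton's divided differences:
p[2,4] = (64 - 18) / (4 - 2) = 23
p[4,6] = (142 - 64) / (6 - 4) = 39
p[2,4,6] = (39 - 23) / (6 - 2) = 4
p(w) = 18 + 23·(w - 2) + 4·(w - 2)(w - 4)
Expanding: p(w) = 4w^2 - w + 4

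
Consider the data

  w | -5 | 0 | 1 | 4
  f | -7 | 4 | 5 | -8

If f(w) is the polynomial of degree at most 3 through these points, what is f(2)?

L_0(2) = (2)·(1)·(-2)/[(-5)·(-6)·(-9)] = 2/135
L_1(2) = (7)·(1)·(-2)/[(5)·(-1)·(-4)] = -7/10
L_2(2) = (7)·(2)·(-2)/[(6)·(1)·(-3)] = 14/9
L_3(2) = (7)·(2)·(1)/[(9)·(4)·(3)] = 7/54
Sum: (-7)·(2/135) + 4·(-7/10) + 5·(14/9) + (-8)·(7/54) = 518/135

518/135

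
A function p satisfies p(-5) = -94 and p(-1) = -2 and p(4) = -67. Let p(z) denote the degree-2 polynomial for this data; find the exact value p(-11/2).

L_0(-11/2) = (-9/2)·(-19/2)/[(-4)·(-9)] = 19/16
L_1(-11/2) = (-1/2)·(-19/2)/[(4)·(-5)] = -19/80
L_2(-11/2) = (-1/2)·(-9/2)/[(9)·(5)] = 1/20
Sum: (-94)·(19/16) + (-2)·(-19/80) + (-67)·(1/20) = -229/2

-229/2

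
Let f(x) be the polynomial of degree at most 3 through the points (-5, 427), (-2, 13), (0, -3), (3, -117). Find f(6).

Using Newton's divided-difference form:
f[-5,-2] = (13 - 427) / (-2 - (-5)) = -138
f[-2,0] = (-3 - 13) / (0 - (-2)) = -8
f[0,3] = (-117 - (-3)) / (3 - 0) = -38
f[-5,-2,0] = (-8 - (-138)) / (0 - (-5)) = 26
f[-2,0,3] = (-38 - (-8)) / (3 - (-2)) = -6
f[-5,-2,0,3] = (-6 - 26) / (3 - (-5)) = -4
f(6) = 427 + (-138)·(11) + 26·(11)·(8) + (-4)·(11)·(8)·(6) = -915

-915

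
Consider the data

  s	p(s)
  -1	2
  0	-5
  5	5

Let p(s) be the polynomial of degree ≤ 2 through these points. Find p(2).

L_0(2) = (2)·(-3)/[(-1)·(-6)] = -1
L_1(2) = (3)·(-3)/[(1)·(-5)] = 9/5
L_2(2) = (3)·(2)/[(6)·(5)] = 1/5
Sum: 2·(-1) + (-5)·(9/5) + 5·(1/5) = -10

-10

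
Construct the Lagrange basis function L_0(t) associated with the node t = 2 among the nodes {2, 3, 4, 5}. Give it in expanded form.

L_0(t) = (t - 3)(t - 4)(t - 5) / [(-1)·(-2)·(-3)]
       = (t^3 - 12t^2 + 47t - 60) / (-6)

L_0(t) = -(1/6)t^3 + 2t^2 - (47/6)t + 10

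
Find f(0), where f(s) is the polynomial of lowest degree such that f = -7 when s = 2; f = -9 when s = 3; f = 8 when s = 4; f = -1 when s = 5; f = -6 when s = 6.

609

Evaluate each Lagrange basis at s = 0:
L_0(0) = (-3)·(-4)·(-5)·(-6)/[(-1)·(-2)·(-3)·(-4)] = 15
L_1(0) = (-2)·(-4)·(-5)·(-6)/[(1)·(-1)·(-2)·(-3)] = -40
L_2(0) = (-2)·(-3)·(-5)·(-6)/[(2)·(1)·(-1)·(-2)] = 45
L_3(0) = (-2)·(-3)·(-4)·(-6)/[(3)·(2)·(1)·(-1)] = -24
L_4(0) = (-2)·(-3)·(-4)·(-5)/[(4)·(3)·(2)·(1)] = 5
Sum: (-7)·(15) + (-9)·(-40) + 8·(45) + (-1)·(-24) + (-6)·(5) = 609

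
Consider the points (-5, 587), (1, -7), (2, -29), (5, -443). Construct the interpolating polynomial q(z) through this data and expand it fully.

q(z) = -4z^3 + 3z^2 - 3z - 3

Newton's divided differences:
q[-5,1] = (-7 - 587) / (1 - (-5)) = -99
q[1,2] = (-29 - (-7)) / (2 - 1) = -22
q[2,5] = (-443 - (-29)) / (5 - 2) = -138
q[-5,1,2] = (-22 - (-99)) / (2 - (-5)) = 11
q[1,2,5] = (-138 - (-22)) / (5 - 1) = -29
q[-5,1,2,5] = (-29 - 11) / (5 - (-5)) = -4
q(z) = 587 + (-99)·(z + 5) + 11·(z + 5)(z - 1) + (-4)·(z + 5)(z - 1)(z - 2)
Expanding: q(z) = -4z^3 + 3z^2 - 3z - 3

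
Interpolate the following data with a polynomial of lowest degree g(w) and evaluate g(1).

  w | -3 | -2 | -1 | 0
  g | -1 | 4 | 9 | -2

-45

L_0(1) = (3)·(2)·(1)/[(-1)·(-2)·(-3)] = -1
L_1(1) = (4)·(2)·(1)/[(1)·(-1)·(-2)] = 4
L_2(1) = (4)·(3)·(1)/[(2)·(1)·(-1)] = -6
L_3(1) = (4)·(3)·(2)/[(3)·(2)·(1)] = 4
Sum: (-1)·(-1) + 4·(4) + 9·(-6) + (-2)·(4) = -45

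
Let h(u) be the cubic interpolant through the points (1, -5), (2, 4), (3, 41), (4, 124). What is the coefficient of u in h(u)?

0

L_0(u) = (u - 2)(u - 3)(u - 4) / [-6] = -(1/6)u^3 + (3/2)u^2 - (13/3)u + 4
L_1(u) = (u - 1)(u - 3)(u - 4) / [2] = (1/2)u^3 - 4u^2 + (19/2)u - 6
L_2(u) = (u - 1)(u - 2)(u - 4) / [-2] = -(1/2)u^3 + (7/2)u^2 - 7u + 4
L_3(u) = (u - 1)(u - 2)(u - 3) / [6] = (1/6)u^3 - u^2 + (11/6)u - 1
h(u) = (-5)·L_0 + 4·L_1 + 41·L_2 + 124·L_3
Only the coefficient of u is needed; take it from each L_i and combine:
(-5)·(-13/3) + 4·(19/2) + 41·(-7) + 124·(11/6) = 0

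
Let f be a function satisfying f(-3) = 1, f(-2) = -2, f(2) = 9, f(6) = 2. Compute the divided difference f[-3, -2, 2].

23/20

f[-3,-2] = (-2 - 1) / (-2 - (-3)) = -3
f[-2,2] = (9 - (-2)) / (2 - (-2)) = 11/4
f[-3,-2,2] = (11/4 - (-3)) / (2 - (-3)) = 23/20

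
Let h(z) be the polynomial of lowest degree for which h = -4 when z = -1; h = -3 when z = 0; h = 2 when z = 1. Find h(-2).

-1

Evaluate each Lagrange basis at z = -2:
L_0(-2) = (-2)·(-3)/[(-1)·(-2)] = 3
L_1(-2) = (-1)·(-3)/[(1)·(-1)] = -3
L_2(-2) = (-1)·(-2)/[(2)·(1)] = 1
Sum: (-4)·(3) + (-3)·(-3) + 2·(1) = -1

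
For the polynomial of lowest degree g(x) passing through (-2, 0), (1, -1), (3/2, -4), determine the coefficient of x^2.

L_0(x) = (x - 1)(x - 3/2) / [21/2] = (2/21)x^2 - (5/21)x + 1/7
L_1(x) = (x + 2)(x - 3/2) / [-3/2] = -(2/3)x^2 - (1/3)x + 2
L_2(x) = (x + 2)(x - 1) / [7/4] = (4/7)x^2 + (4/7)x - 8/7
g(x) = 0·L_0 + (-1)·L_1 + (-4)·L_2
Only the coefficient of x^2 is needed; take it from each L_i and combine:
0·(2/21) + (-1)·(-2/3) + (-4)·(4/7) = -34/21

-34/21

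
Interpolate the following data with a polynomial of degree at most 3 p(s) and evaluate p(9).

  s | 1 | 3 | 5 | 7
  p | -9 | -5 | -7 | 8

63

L_0(9) = (6)·(4)·(2)/[(-2)·(-4)·(-6)] = -1
L_1(9) = (8)·(4)·(2)/[(2)·(-2)·(-4)] = 4
L_2(9) = (8)·(6)·(2)/[(4)·(2)·(-2)] = -6
L_3(9) = (8)·(6)·(4)/[(6)·(4)·(2)] = 4
Sum: (-9)·(-1) + (-5)·(4) + (-7)·(-6) + 8·(4) = 63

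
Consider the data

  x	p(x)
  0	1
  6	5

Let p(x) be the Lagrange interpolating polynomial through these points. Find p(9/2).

Evaluate each Lagrange basis at x = 9/2:
L_0(9/2) = (-3/2)/[(-6)] = 1/4
L_1(9/2) = (9/2)/[(6)] = 3/4
Sum: 1·(1/4) + 5·(3/4) = 4

4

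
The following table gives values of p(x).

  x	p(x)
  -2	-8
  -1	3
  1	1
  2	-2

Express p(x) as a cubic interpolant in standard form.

Build the Lagrange basis polynomials:
L_0(x) = (x + 1)(x - 1)(x - 2) / [-12] = -(1/12)x^3 + (1/6)x^2 + (1/12)x - 1/6
L_1(x) = (x + 2)(x - 1)(x - 2) / [6] = (1/6)x^3 - (1/6)x^2 - (2/3)x + 2/3
L_2(x) = (x + 2)(x + 1)(x - 2) / [-6] = -(1/6)x^3 - (1/6)x^2 + (2/3)x + 2/3
L_3(x) = (x + 2)(x + 1)(x - 1) / [12] = (1/12)x^3 + (1/6)x^2 - (1/12)x - 1/6
p(x) = (-8)·L_0 + 3·L_1 + 1·L_2 + (-2)·L_3
  (-8)·L_0(x) = (2/3)x^3 - (4/3)x^2 - (2/3)x + 4/3
  3·L_1(x) = (1/2)x^3 - (1/2)x^2 - 2x + 2
  1·L_2(x) = -(1/6)x^3 - (1/6)x^2 + (2/3)x + 2/3
  (-2)·L_3(x) = -(1/6)x^3 - (1/3)x^2 + (1/6)x + 1/3
Adding term by term: (5/6)x^3 - (7/3)x^2 - (11/6)x + 13/3

p(x) = (5/6)x^3 - (7/3)x^2 - (11/6)x + 13/3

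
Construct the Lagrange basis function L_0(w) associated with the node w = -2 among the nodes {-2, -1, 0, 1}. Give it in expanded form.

L_0(w) = -(1/6)w^3 + (1/6)w

L_0(w) = (w + 1)w(w - 1) / [(-1)·(-2)·(-3)]
       = (w^3 - w) / (-6)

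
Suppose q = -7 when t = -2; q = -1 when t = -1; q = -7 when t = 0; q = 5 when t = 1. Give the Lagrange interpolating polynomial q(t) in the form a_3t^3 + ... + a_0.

Build the Lagrange basis polynomials:
L_0(t) = (t + 1)t(t - 1) / [-6] = -(1/6)t^3 + (1/6)t
L_1(t) = (t + 2)t(t - 1) / [2] = (1/2)t^3 + (1/2)t^2 - t
L_2(t) = (t + 2)(t + 1)(t - 1) / [-2] = -(1/2)t^3 - t^2 + (1/2)t + 1
L_3(t) = (t + 2)(t + 1)t / [6] = (1/6)t^3 + (1/2)t^2 + (1/3)t
q(t) = (-7)·L_0 + (-1)·L_1 + (-7)·L_2 + 5·L_3
  (-7)·L_0(t) = (7/6)t^3 - (7/6)t
  (-1)·L_1(t) = -(1/2)t^3 - (1/2)t^2 + t
  (-7)·L_2(t) = (7/2)t^3 + 7t^2 - (7/2)t - 7
  5·L_3(t) = (5/6)t^3 + (5/2)t^2 + (5/3)t
Adding term by term: 5t^3 + 9t^2 - 2t - 7

q(t) = 5t^3 + 9t^2 - 2t - 7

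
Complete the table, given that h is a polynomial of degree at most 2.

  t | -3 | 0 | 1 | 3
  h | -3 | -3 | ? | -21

-7

The 3 known values determine h uniquely (degree ≤ 2).
L_0(1) = (1)·(-2)/[(-3)·(-6)] = -1/9
L_1(1) = (4)·(-2)/[(3)·(-3)] = 8/9
L_2(1) = (4)·(1)/[(6)·(3)] = 2/9
Sum: (-3)·(-1/9) + (-3)·(8/9) + (-21)·(2/9) = -7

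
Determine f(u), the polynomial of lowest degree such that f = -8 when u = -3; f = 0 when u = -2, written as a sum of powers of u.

L_0(u) = (u + 2) / [-1] = -u - 2
L_1(u) = (u + 3) / [1] = u + 3
f(u) = (-8)·L_0 + 0·L_1
  (-8)·L_0(u) = 8u + 16
  0·L_1(u) = 0
Adding term by term: 8u + 16

f(u) = 8u + 16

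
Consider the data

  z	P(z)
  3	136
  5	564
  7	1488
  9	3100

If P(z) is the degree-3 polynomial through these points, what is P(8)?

Evaluate each Lagrange basis at z = 8:
L_0(8) = (3)·(1)·(-1)/[(-2)·(-4)·(-6)] = 1/16
L_1(8) = (5)·(1)·(-1)/[(2)·(-2)·(-4)] = -5/16
L_2(8) = (5)·(3)·(-1)/[(4)·(2)·(-2)] = 15/16
L_3(8) = (5)·(3)·(1)/[(6)·(4)·(2)] = 5/16
Sum: 136·(1/16) + 564·(-5/16) + 1488·(15/16) + 3100·(5/16) = 2196

2196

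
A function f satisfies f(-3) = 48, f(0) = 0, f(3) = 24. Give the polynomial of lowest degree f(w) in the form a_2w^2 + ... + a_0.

f(w) = 4w^2 - 4w

L_0(w) = w(w - 3) / [18] = (1/18)w^2 - (1/6)w
L_1(w) = (w + 3)(w - 3) / [-9] = -(1/9)w^2 + 1
L_2(w) = (w + 3)w / [18] = (1/18)w^2 + (1/6)w
f(w) = 48·L_0 + 0·L_1 + 24·L_2
  48·L_0(w) = (8/3)w^2 - 8w
  0·L_1(w) = 0
  24·L_2(w) = (4/3)w^2 + 4w
Adding term by term: 4w^2 - 4w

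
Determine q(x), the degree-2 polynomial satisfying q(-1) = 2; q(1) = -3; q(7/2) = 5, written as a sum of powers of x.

Newton's divided differences:
q[-1,1] = (-3 - 2) / (1 - (-1)) = -5/2
q[1,7/2] = (5 - (-3)) / (7/2 - 1) = 16/5
q[-1,1,7/2] = (16/5 - (-5/2)) / (7/2 - (-1)) = 19/15
q(x) = 2 + (-5/2)·(x + 1) + (19/15)·(x + 1)(x - 1)
Expanding: q(x) = (19/15)x^2 - (5/2)x - 53/30

q(x) = (19/15)x^2 - (5/2)x - 53/30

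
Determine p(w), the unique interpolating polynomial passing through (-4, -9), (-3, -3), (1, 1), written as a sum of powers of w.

Newton's divided differences:
p[-4,-3] = (-3 - (-9)) / (-3 - (-4)) = 6
p[-3,1] = (1 - (-3)) / (1 - (-3)) = 1
p[-4,-3,1] = (1 - 6) / (1 - (-4)) = -1
p(w) = -9 + 6·(w + 4) + (-1)·(w + 4)(w + 3)
Expanding: p(w) = -w^2 - w + 3

p(w) = -w^2 - w + 3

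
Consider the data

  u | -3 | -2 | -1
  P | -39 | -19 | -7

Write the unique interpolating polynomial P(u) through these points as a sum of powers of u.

P(u) = -4u^2 - 3

L_0(u) = (u + 2)(u + 1) / [2] = (1/2)u^2 + (3/2)u + 1
L_1(u) = (u + 3)(u + 1) / [-1] = -u^2 - 4u - 3
L_2(u) = (u + 3)(u + 2) / [2] = (1/2)u^2 + (5/2)u + 3
P(u) = (-39)·L_0 + (-19)·L_1 + (-7)·L_2
  (-39)·L_0(u) = -(39/2)u^2 - (117/2)u - 39
  (-19)·L_1(u) = 19u^2 + 76u + 57
  (-7)·L_2(u) = -(7/2)u^2 - (35/2)u - 21
Adding term by term: -4u^2 - 3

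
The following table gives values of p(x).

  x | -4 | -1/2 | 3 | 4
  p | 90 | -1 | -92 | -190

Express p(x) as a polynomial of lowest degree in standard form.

Build the Lagrange basis polynomials:
L_0(x) = (x + 1/2)(x - 3)(x - 4) / [-196] = -(1/196)x^3 + (13/392)x^2 - (17/392)x - 3/98
L_1(x) = (x + 4)(x - 3)(x - 4) / [441/8] = (8/441)x^3 - (8/147)x^2 - (128/441)x + 128/147
L_2(x) = (x + 4)(x + 1/2)(x - 4) / [-49/2] = -(2/49)x^3 - (1/49)x^2 + (32/49)x + 16/49
L_3(x) = (x + 4)(x + 1/2)(x - 3) / [36] = (1/36)x^3 + (1/24)x^2 - (23/72)x - 1/6
p(x) = 90·L_0 + (-1)·L_1 + (-92)·L_2 + (-190)·L_3
  90·L_0(x) = -(45/98)x^3 + (585/196)x^2 - (765/196)x - 135/49
  (-1)·L_1(x) = -(8/441)x^3 + (8/147)x^2 + (128/441)x - 128/147
  (-92)·L_2(x) = (184/49)x^3 + (92/49)x^2 - (2944/49)x - 1472/49
  (-190)·L_3(x) = -(95/18)x^3 - (95/12)x^2 + (2185/36)x + 95/3
Adding term by term: -2x^3 - 3x^2 - 3x - 2

p(x) = -2x^3 - 3x^2 - 3x - 2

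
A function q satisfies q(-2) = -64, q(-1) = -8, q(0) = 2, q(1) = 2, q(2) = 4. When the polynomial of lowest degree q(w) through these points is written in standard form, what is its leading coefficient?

Build the Lagrange basis polynomials:
L_0(w) = (w + 1)w(w - 1)(w - 2) / [24] = (1/24)w^4 - (1/12)w^3 - (1/24)w^2 + (1/12)w
L_1(w) = (w + 2)w(w - 1)(w - 2) / [-6] = -(1/6)w^4 + (1/6)w^3 + (2/3)w^2 - (2/3)w
L_2(w) = (w + 2)(w + 1)(w - 1)(w - 2) / [4] = (1/4)w^4 - (5/4)w^2 + 1
L_3(w) = (w + 2)(w + 1)w(w - 2) / [-6] = -(1/6)w^4 - (1/6)w^3 + (2/3)w^2 + (2/3)w
L_4(w) = (w + 2)(w + 1)w(w - 1) / [24] = (1/24)w^4 + (1/12)w^3 - (1/24)w^2 - (1/12)w
q(w) = (-64)·L_0 + (-8)·L_1 + 2·L_2 + 2·L_3 + 4·L_4
Only the coefficient of w^4 is needed; take it from each L_i and combine:
(-64)·(1/24) + (-8)·(-1/6) + 2·(1/4) + 2·(-1/6) + 4·(1/24) = -1

-1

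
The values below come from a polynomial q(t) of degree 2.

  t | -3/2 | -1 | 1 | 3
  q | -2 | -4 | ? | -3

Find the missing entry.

-131/18

The 3 known values determine q uniquely (degree ≤ 2).
Evaluate each Lagrange basis at t = 1:
L_0(1) = (2)·(-2)/[(-1/2)·(-9/2)] = -16/9
L_1(1) = (5/2)·(-2)/[(1/2)·(-4)] = 5/2
L_2(1) = (5/2)·(2)/[(9/2)·(4)] = 5/18
Sum: (-2)·(-16/9) + (-4)·(5/2) + (-3)·(5/18) = -131/18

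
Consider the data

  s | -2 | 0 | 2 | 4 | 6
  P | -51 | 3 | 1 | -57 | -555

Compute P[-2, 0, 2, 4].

0

P[-2,0] = (3 - (-51)) / (0 - (-2)) = 27
P[0,2] = (1 - 3) / (2 - 0) = -1
P[2,4] = (-57 - 1) / (4 - 2) = -29
P[-2,0,2] = (-1 - 27) / (2 - (-2)) = -7
P[0,2,4] = (-29 - (-1)) / (4 - 0) = -7
P[-2,0,2,4] = (-7 - (-7)) / (4 - (-2)) = 0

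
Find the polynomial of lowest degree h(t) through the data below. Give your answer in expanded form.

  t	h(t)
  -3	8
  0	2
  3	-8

h(t) = -(2/9)t^2 - (8/3)t + 2

Build the Lagrange basis polynomials:
L_0(t) = t(t - 3) / [18] = (1/18)t^2 - (1/6)t
L_1(t) = (t + 3)(t - 3) / [-9] = -(1/9)t^2 + 1
L_2(t) = (t + 3)t / [18] = (1/18)t^2 + (1/6)t
h(t) = 8·L_0 + 2·L_1 + (-8)·L_2
  8·L_0(t) = (4/9)t^2 - (4/3)t
  2·L_1(t) = -(2/9)t^2 + 2
  (-8)·L_2(t) = -(4/9)t^2 - (4/3)t
Adding term by term: -(2/9)t^2 - (8/3)t + 2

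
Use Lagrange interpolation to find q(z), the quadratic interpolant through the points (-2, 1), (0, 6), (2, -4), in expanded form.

Build the Lagrange basis polynomials:
L_0(z) = z(z - 2) / [8] = (1/8)z^2 - (1/4)z
L_1(z) = (z + 2)(z - 2) / [-4] = -(1/4)z^2 + 1
L_2(z) = (z + 2)z / [8] = (1/8)z^2 + (1/4)z
q(z) = 1·L_0 + 6·L_1 + (-4)·L_2
  1·L_0(z) = (1/8)z^2 - (1/4)z
  6·L_1(z) = -(3/2)z^2 + 6
  (-4)·L_2(z) = -(1/2)z^2 - z
Adding term by term: -(15/8)z^2 - (5/4)z + 6

q(z) = -(15/8)z^2 - (5/4)z + 6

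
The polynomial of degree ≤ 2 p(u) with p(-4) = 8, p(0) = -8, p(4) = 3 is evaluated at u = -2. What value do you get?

-27/8

L_0(-2) = (-2)·(-6)/[(-4)·(-8)] = 3/8
L_1(-2) = (2)·(-6)/[(4)·(-4)] = 3/4
L_2(-2) = (2)·(-2)/[(8)·(4)] = -1/8
Sum: 8·(3/8) + (-8)·(3/4) + 3·(-1/8) = -27/8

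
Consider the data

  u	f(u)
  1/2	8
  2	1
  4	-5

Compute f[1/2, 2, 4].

f[1/2,2] = (1 - 8) / (2 - 1/2) = -14/3
f[2,4] = (-5 - 1) / (4 - 2) = -3
f[1/2,2,4] = (-3 - (-14/3)) / (4 - 1/2) = 10/21

10/21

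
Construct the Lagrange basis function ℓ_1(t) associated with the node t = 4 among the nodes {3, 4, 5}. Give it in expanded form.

ℓ_1(t) = (t - 3)(t - 5) / [(1)·(-1)]
       = (t^2 - 8t + 15) / (-1)

ℓ_1(t) = -t^2 + 8t - 15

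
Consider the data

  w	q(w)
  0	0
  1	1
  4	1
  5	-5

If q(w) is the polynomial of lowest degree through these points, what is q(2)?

5/2

Using Newton's divided-difference form:
q[0,1] = (1 - 0) / (1 - 0) = 1
q[1,4] = (1 - 1) / (4 - 1) = 0
q[4,5] = (-5 - 1) / (5 - 4) = -6
q[0,1,4] = (0 - 1) / (4 - 0) = -1/4
q[1,4,5] = (-6 - 0) / (5 - 1) = -3/2
q[0,1,4,5] = (-3/2 - (-1/4)) / (5 - 0) = -1/4
q(2) = 0 + 1·(2) + (-1/4)·(2)·(1) + (-1/4)·(2)·(1)·(-2) = 5/2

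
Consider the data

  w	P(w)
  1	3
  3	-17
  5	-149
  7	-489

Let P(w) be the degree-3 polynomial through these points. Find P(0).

1

Evaluate each Lagrange basis at w = 0:
L_0(0) = (-3)·(-5)·(-7)/[(-2)·(-4)·(-6)] = 35/16
L_1(0) = (-1)·(-5)·(-7)/[(2)·(-2)·(-4)] = -35/16
L_2(0) = (-1)·(-3)·(-7)/[(4)·(2)·(-2)] = 21/16
L_3(0) = (-1)·(-3)·(-5)/[(6)·(4)·(2)] = -5/16
Sum: 3·(35/16) + (-17)·(-35/16) + (-149)·(21/16) + (-489)·(-5/16) = 1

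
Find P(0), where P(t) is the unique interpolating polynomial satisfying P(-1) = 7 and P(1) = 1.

L_0(0) = (-1)/[(-2)] = 1/2
L_1(0) = (1)/[(2)] = 1/2
Sum: 7·(1/2) + 1·(1/2) = 4

4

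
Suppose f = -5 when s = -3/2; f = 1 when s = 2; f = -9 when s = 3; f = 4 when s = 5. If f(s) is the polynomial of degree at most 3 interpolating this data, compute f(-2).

Evaluate each Lagrange basis at s = -2:
L_0(-2) = (-4)·(-5)·(-7)/[(-7/2)·(-9/2)·(-13/2)] = 160/117
L_1(-2) = (-1/2)·(-5)·(-7)/[(7/2)·(-1)·(-3)] = -5/3
L_2(-2) = (-1/2)·(-4)·(-7)/[(9/2)·(1)·(-2)] = 14/9
L_3(-2) = (-1/2)·(-4)·(-5)/[(13/2)·(3)·(2)] = -10/39
Sum: (-5)·(160/117) + 1·(-5/3) + (-9)·(14/9) + 4·(-10/39) = -2753/117

-2753/117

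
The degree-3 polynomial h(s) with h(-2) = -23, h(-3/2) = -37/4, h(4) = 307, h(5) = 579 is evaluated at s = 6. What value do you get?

L_0(6) = (15/2)·(2)·(1)/[(-1/2)·(-6)·(-7)] = -5/7
L_1(6) = (8)·(2)·(1)/[(1/2)·(-11/2)·(-13/2)] = 128/143
L_2(6) = (8)·(15/2)·(1)/[(6)·(11/2)·(-1)] = -20/11
L_3(6) = (8)·(15/2)·(2)/[(7)·(13/2)·(1)] = 240/91
Sum: (-23)·(-5/7) + (-37/4)·(128/143) + 307·(-20/11) + 579·(240/91) = 977

977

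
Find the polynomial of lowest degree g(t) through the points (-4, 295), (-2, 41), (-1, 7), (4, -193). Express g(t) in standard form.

g(t) = -4t^3 + 3t^2 + 3t + 3

Build the Lagrange basis polynomials:
L_0(t) = (t + 2)(t + 1)(t - 4) / [-48] = -(1/48)t^3 + (1/48)t^2 + (5/24)t + 1/6
L_1(t) = (t + 4)(t + 1)(t - 4) / [12] = (1/12)t^3 + (1/12)t^2 - (4/3)t - 4/3
L_2(t) = (t + 4)(t + 2)(t - 4) / [-15] = -(1/15)t^3 - (2/15)t^2 + (16/15)t + 32/15
L_3(t) = (t + 4)(t + 2)(t + 1) / [240] = (1/240)t^3 + (7/240)t^2 + (7/120)t + 1/30
g(t) = 295·L_0 + 41·L_1 + 7·L_2 + (-193)·L_3
  295·L_0(t) = -(295/48)t^3 + (295/48)t^2 + (1475/24)t + 295/6
  41·L_1(t) = (41/12)t^3 + (41/12)t^2 - (164/3)t - 164/3
  7·L_2(t) = -(7/15)t^3 - (14/15)t^2 + (112/15)t + 224/15
  (-193)·L_3(t) = -(193/240)t^3 - (1351/240)t^2 - (1351/120)t - 193/30
Adding term by term: -4t^3 + 3t^2 + 3t + 3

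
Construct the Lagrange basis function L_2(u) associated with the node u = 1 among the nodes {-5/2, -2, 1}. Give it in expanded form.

L_2(u) = (u + 5/2)(u + 2) / [(7/2)·(3)]
       = (u^2 + (9/2)u + 5) / (21/2)

L_2(u) = (2/21)u^2 + (3/7)u + 10/21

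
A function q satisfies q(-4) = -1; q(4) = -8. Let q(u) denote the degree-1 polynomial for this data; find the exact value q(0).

-9/2

Evaluate each Lagrange basis at u = 0:
L_0(0) = (-4)/[(-8)] = 1/2
L_1(0) = (4)/[(8)] = 1/2
Sum: (-1)·(1/2) + (-8)·(1/2) = -9/2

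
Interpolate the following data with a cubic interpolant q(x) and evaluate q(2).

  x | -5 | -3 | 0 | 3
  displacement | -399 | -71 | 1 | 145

Evaluate each Lagrange basis at x = 2:
L_0(2) = (5)·(2)·(-1)/[(-2)·(-5)·(-8)] = 1/8
L_1(2) = (7)·(2)·(-1)/[(2)·(-3)·(-6)] = -7/18
L_2(2) = (7)·(5)·(-1)/[(5)·(3)·(-3)] = 7/9
L_3(2) = (7)·(5)·(2)/[(8)·(6)·(3)] = 35/72
Sum: (-399)·(1/8) + (-71)·(-7/18) + 1·(7/9) + 145·(35/72) = 49

49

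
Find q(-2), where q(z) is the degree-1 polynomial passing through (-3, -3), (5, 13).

-1

L_0(-2) = (-7)/[(-8)] = 7/8
L_1(-2) = (1)/[(8)] = 1/8
Sum: (-3)·(7/8) + 13·(1/8) = -1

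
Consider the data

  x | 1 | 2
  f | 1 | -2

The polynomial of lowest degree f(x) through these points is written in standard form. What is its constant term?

4

Build the Lagrange basis polynomials:
L_0(x) = (x - 2) / [-1] = -x + 2
L_1(x) = (x - 1) / [1] = x - 1
f(x) = 1·L_0 + (-2)·L_1
Only the constant term is needed; take it from each L_i and combine:
1·(2) + (-2)·(-1) = 4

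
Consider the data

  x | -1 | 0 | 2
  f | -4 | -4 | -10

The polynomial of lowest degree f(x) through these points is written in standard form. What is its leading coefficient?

-1

The leading coefficient equals the top divided difference f[-1,0,2].
f[-1,0] = (-4 - (-4)) / (0 - (-1)) = 0
f[0,2] = (-10 - (-4)) / (2 - 0) = -3
f[-1,0,2] = (-3 - 0) / (2 - (-1)) = -1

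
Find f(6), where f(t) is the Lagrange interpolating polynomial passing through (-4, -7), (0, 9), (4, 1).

-12

L_0(6) = (6)·(2)/[(-4)·(-8)] = 3/8
L_1(6) = (10)·(2)/[(4)·(-4)] = -5/4
L_2(6) = (10)·(6)/[(8)·(4)] = 15/8
Sum: (-7)·(3/8) + 9·(-5/4) + 1·(15/8) = -12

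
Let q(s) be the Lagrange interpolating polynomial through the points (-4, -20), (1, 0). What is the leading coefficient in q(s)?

4

Build the Lagrange basis polynomials:
L_0(s) = (s - 1) / [-5] = -(1/5)s + 1/5
L_1(s) = (s + 4) / [5] = (1/5)s + 4/5
q(s) = (-20)·L_0 + 0·L_1
Only the coefficient of s is needed; take it from each L_i and combine:
(-20)·(-1/5) + 0·(1/5) = 4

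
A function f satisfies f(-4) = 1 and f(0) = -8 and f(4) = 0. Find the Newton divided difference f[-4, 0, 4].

17/32

f[-4,0] = (-8 - 1) / (0 - (-4)) = -9/4
f[0,4] = (0 - (-8)) / (4 - 0) = 2
f[-4,0,4] = (2 - (-9/4)) / (4 - (-4)) = 17/32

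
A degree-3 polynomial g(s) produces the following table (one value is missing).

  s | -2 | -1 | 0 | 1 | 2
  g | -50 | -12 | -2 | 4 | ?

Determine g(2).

The 4 known values determine g uniquely (degree ≤ 3).
Evaluate each Lagrange basis at s = 2:
L_0(2) = (3)·(2)·(1)/[(-1)·(-2)·(-3)] = -1
L_1(2) = (4)·(2)·(1)/[(1)·(-1)·(-2)] = 4
L_2(2) = (4)·(3)·(1)/[(2)·(1)·(-1)] = -6
L_3(2) = (4)·(3)·(2)/[(3)·(2)·(1)] = 4
Sum: (-50)·(-1) + (-12)·(4) + (-2)·(-6) + 4·(4) = 30

30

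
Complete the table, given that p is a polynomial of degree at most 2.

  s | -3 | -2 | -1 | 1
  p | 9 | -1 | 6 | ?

The 3 known values determine p uniquely (degree ≤ 2).
Evaluate each Lagrange basis at s = 1:
L_0(1) = (3)·(2)/[(-1)·(-2)] = 3
L_1(1) = (4)·(2)/[(1)·(-1)] = -8
L_2(1) = (4)·(3)/[(2)·(1)] = 6
Sum: 9·(3) + (-1)·(-8) + 6·(6) = 71

71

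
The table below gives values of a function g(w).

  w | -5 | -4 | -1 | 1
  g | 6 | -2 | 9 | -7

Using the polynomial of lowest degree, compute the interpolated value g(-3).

Evaluate each Lagrange basis at w = -3:
L_0(-3) = (1)·(-2)·(-4)/[(-1)·(-4)·(-6)] = -1/3
L_1(-3) = (2)·(-2)·(-4)/[(1)·(-3)·(-5)] = 16/15
L_2(-3) = (2)·(1)·(-4)/[(4)·(3)·(-2)] = 1/3
L_3(-3) = (2)·(1)·(-2)/[(6)·(5)·(2)] = -1/15
Sum: 6·(-1/3) + (-2)·(16/15) + 9·(1/3) + (-7)·(-1/15) = -2/3

-2/3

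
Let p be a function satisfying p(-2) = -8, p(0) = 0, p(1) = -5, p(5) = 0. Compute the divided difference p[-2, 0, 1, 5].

p[-2,0] = (0 - (-8)) / (0 - (-2)) = 4
p[0,1] = (-5 - 0) / (1 - 0) = -5
p[1,5] = (0 - (-5)) / (5 - 1) = 5/4
p[-2,0,1] = (-5 - 4) / (1 - (-2)) = -3
p[0,1,5] = (5/4 - (-5)) / (5 - 0) = 5/4
p[-2,0,1,5] = (5/4 - (-3)) / (5 - (-2)) = 17/28

17/28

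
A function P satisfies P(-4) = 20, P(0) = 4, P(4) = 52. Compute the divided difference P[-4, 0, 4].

P[-4,0] = (4 - 20) / (0 - (-4)) = -4
P[0,4] = (52 - 4) / (4 - 0) = 12
P[-4,0,4] = (12 - (-4)) / (4 - (-4)) = 2

2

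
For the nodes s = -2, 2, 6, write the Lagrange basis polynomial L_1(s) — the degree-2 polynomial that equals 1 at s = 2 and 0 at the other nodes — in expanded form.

L_1(s) = (s + 2)(s - 6) / [(4)·(-4)]
       = (s^2 - 4s - 12) / (-16)

L_1(s) = -(1/16)s^2 + (1/4)s + 3/4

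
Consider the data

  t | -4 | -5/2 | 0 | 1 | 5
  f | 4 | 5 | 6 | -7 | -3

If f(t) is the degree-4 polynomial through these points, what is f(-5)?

1651/63

L_0(-5) = (-5/2)·(-5)·(-6)·(-10)/[(-3/2)·(-4)·(-5)·(-9)] = 25/9
L_1(-5) = (-1)·(-5)·(-6)·(-10)/[(3/2)·(-5/2)·(-7/2)·(-15/2)] = -64/21
L_2(-5) = (-1)·(-5/2)·(-6)·(-10)/[(4)·(5/2)·(-1)·(-5)] = 3
L_3(-5) = (-1)·(-5/2)·(-5)·(-10)/[(5)·(7/2)·(1)·(-4)] = -25/14
L_4(-5) = (-1)·(-5/2)·(-5)·(-6)/[(9)·(15/2)·(5)·(4)] = 1/18
Sum: 4·(25/9) + 5·(-64/21) + 6·(3) + (-7)·(-25/14) + (-3)·(1/18) = 1651/63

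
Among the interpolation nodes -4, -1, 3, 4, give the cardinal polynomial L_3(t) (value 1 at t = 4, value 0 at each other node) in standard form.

L_3(t) = (t + 4)(t + 1)(t - 3) / [(8)·(5)·(1)]
       = (t^3 + 2t^2 - 11t - 12) / (40)

L_3(t) = (1/40)t^3 + (1/20)t^2 - (11/40)t - 3/10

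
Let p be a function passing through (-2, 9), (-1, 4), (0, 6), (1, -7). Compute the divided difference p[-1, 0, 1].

p[-1,0] = (6 - 4) / (0 - (-1)) = 2
p[0,1] = (-7 - 6) / (1 - 0) = -13
p[-1,0,1] = (-13 - 2) / (1 - (-1)) = -15/2

-15/2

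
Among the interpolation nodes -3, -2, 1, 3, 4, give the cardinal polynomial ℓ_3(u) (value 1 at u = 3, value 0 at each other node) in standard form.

ℓ_3(u) = (u + 3)(u + 2)(u - 1)(u - 4) / [(6)·(5)·(2)·(-1)]
       = (u^4 - 15u^2 - 10u + 24) / (-60)

ℓ_3(u) = -(1/60)u^4 + (1/4)u^2 + (1/6)u - 2/5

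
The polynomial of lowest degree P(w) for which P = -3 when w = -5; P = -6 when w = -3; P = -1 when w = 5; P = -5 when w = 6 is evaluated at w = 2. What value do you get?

115/132

Using Newton's divided-difference form:
P[-5,-3] = (-6 - (-3)) / (-3 - (-5)) = -3/2
P[-3,5] = (-1 - (-6)) / (5 - (-3)) = 5/8
P[5,6] = (-5 - (-1)) / (6 - 5) = -4
P[-5,-3,5] = (5/8 - (-3/2)) / (5 - (-5)) = 17/80
P[-3,5,6] = (-4 - 5/8) / (6 - (-3)) = -37/72
P[-5,-3,5,6] = (-37/72 - 17/80) / (6 - (-5)) = -523/7920
P(2) = -3 + (-3/2)·(7) + (17/80)·(7)·(5) + (-523/7920)·(7)·(5)·(-3) = 115/132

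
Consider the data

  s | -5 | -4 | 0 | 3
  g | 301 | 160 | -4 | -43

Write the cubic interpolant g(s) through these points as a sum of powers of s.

Newton's divided differences:
g[-5,-4] = (160 - 301) / (-4 - (-5)) = -141
g[-4,0] = (-4 - 160) / (0 - (-4)) = -41
g[0,3] = (-43 - (-4)) / (3 - 0) = -13
g[-5,-4,0] = (-41 - (-141)) / (0 - (-5)) = 20
g[-4,0,3] = (-13 - (-41)) / (3 - (-4)) = 4
g[-5,-4,0,3] = (4 - 20) / (3 - (-5)) = -2
g(s) = 301 + (-141)·(s + 5) + 20·(s + 5)(s + 4) + (-2)·(s + 5)(s + 4)s
Expanding: g(s) = -2s^3 + 2s^2 - s - 4

g(s) = -2s^3 + 2s^2 - s - 4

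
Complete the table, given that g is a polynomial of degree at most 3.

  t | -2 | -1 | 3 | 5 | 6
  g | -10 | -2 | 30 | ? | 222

130

The 4 known values determine g uniquely (degree ≤ 3).
L_0(5) = (6)·(2)·(-1)/[(-1)·(-5)·(-8)] = 3/10
L_1(5) = (7)·(2)·(-1)/[(1)·(-4)·(-7)] = -1/2
L_2(5) = (7)·(6)·(-1)/[(5)·(4)·(-3)] = 7/10
L_3(5) = (7)·(6)·(2)/[(8)·(7)·(3)] = 1/2
Sum: (-10)·(3/10) + (-2)·(-1/2) + 30·(7/10) + 222·(1/2) = 130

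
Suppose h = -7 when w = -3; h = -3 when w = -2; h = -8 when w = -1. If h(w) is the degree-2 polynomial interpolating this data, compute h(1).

Evaluate each Lagrange basis at w = 1:
L_0(1) = (3)·(2)/[(-1)·(-2)] = 3
L_1(1) = (4)·(2)/[(1)·(-1)] = -8
L_2(1) = (4)·(3)/[(2)·(1)] = 6
Sum: (-7)·(3) + (-3)·(-8) + (-8)·(6) = -45

-45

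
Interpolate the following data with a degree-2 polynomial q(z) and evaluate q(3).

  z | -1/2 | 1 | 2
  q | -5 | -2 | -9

Evaluate each Lagrange basis at z = 3:
L_0(3) = (2)·(1)/[(-3/2)·(-5/2)] = 8/15
L_1(3) = (7/2)·(1)/[(3/2)·(-1)] = -7/3
L_2(3) = (7/2)·(2)/[(5/2)·(1)] = 14/5
Sum: (-5)·(8/15) + (-2)·(-7/3) + (-9)·(14/5) = -116/5

-116/5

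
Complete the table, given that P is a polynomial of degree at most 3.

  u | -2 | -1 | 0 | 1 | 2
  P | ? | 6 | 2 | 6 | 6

The 4 known values determine P uniquely (degree ≤ 3).
L_0(-2) = (-2)·(-3)·(-4)/[(-1)·(-2)·(-3)] = 4
L_1(-2) = (-1)·(-3)·(-4)/[(1)·(-1)·(-2)] = -6
L_2(-2) = (-1)·(-2)·(-4)/[(2)·(1)·(-1)] = 4
L_3(-2) = (-1)·(-2)·(-3)/[(3)·(2)·(1)] = -1
Sum: 6·(4) + 2·(-6) + 6·(4) + 6·(-1) = 30

30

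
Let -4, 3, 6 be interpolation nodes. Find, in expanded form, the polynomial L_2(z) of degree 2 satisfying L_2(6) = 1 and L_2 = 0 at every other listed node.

L_2(z) = (1/30)z^2 + (1/30)z - 2/5

L_2(z) = (z + 4)(z - 3) / [(10)·(3)]
       = (z^2 + z - 12) / (30)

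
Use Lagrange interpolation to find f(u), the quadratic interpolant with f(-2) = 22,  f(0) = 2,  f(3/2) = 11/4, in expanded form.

L_0(u) = u(u - 3/2) / [7] = (1/7)u^2 - (3/14)u
L_1(u) = (u + 2)(u - 3/2) / [-3] = -(1/3)u^2 - (1/6)u + 1
L_2(u) = (u + 2)u / [21/4] = (4/21)u^2 + (8/21)u
f(u) = 22·L_0 + 2·L_1 + (11/4)·L_2
  22·L_0(u) = (22/7)u^2 - (33/7)u
  2·L_1(u) = -(2/3)u^2 - (1/3)u + 2
  (11/4)·L_2(u) = (11/21)u^2 + (22/21)u
Adding term by term: 3u^2 - 4u + 2

f(u) = 3u^2 - 4u + 2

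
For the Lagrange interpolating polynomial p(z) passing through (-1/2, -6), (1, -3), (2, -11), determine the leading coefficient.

-4

L_0(z) = (z - 1)(z - 2) / [15/4] = (4/15)z^2 - (4/5)z + 8/15
L_1(z) = (z + 1/2)(z - 2) / [-3/2] = -(2/3)z^2 + z + 2/3
L_2(z) = (z + 1/2)(z - 1) / [5/2] = (2/5)z^2 - (1/5)z - 1/5
p(z) = (-6)·L_0 + (-3)·L_1 + (-11)·L_2
Only the coefficient of z^2 is needed; take it from each L_i and combine:
(-6)·(4/15) + (-3)·(-2/3) + (-11)·(2/5) = -4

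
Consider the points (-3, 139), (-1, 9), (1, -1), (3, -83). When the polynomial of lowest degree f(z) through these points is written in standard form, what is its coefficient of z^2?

L_0(z) = (z + 1)(z - 1)(z - 3) / [-48] = -(1/48)z^3 + (1/16)z^2 + (1/48)z - 1/16
L_1(z) = (z + 3)(z - 1)(z - 3) / [16] = (1/16)z^3 - (1/16)z^2 - (9/16)z + 9/16
L_2(z) = (z + 3)(z + 1)(z - 3) / [-16] = -(1/16)z^3 - (1/16)z^2 + (9/16)z + 9/16
L_3(z) = (z + 3)(z + 1)(z - 1) / [48] = (1/48)z^3 + (1/16)z^2 - (1/48)z - 1/16
f(z) = 139·L_0 + 9·L_1 + (-1)·L_2 + (-83)·L_3
Only the coefficient of z^2 is needed; take it from each L_i and combine:
139·(1/16) + 9·(-1/16) + (-1)·(-1/16) + (-83)·(1/16) = 3

3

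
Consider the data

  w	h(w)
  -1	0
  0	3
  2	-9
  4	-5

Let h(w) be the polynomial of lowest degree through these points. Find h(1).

Using Newton's divided-difference form:
h[-1,0] = (3 - 0) / (0 - (-1)) = 3
h[0,2] = (-9 - 3) / (2 - 0) = -6
h[2,4] = (-5 - (-9)) / (4 - 2) = 2
h[-1,0,2] = (-6 - 3) / (2 - (-1)) = -3
h[0,2,4] = (2 - (-6)) / (4 - 0) = 2
h[-1,0,2,4] = (2 - (-3)) / (4 - (-1)) = 1
h(1) = 0 + 3·(2) + (-3)·(2)·(1) + 1·(2)·(1)·(-1) = -2

-2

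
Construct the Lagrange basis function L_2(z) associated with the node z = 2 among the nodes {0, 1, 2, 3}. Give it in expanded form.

L_2(z) = -(1/2)z^3 + 2z^2 - (3/2)z

L_2(z) = z(z - 1)(z - 3) / [(2)·(1)·(-1)]
       = (z^3 - 4z^2 + 3z) / (-2)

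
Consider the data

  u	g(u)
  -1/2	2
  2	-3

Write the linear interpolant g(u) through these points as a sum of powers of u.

g(u) = -2u + 1

Build the Lagrange basis polynomials:
L_0(u) = (u - 2) / [-5/2] = -(2/5)u + 4/5
L_1(u) = (u + 1/2) / [5/2] = (2/5)u + 1/5
g(u) = 2·L_0 + (-3)·L_1
  2·L_0(u) = -(4/5)u + 8/5
  (-3)·L_1(u) = -(6/5)u - 3/5
Adding term by term: -2u + 1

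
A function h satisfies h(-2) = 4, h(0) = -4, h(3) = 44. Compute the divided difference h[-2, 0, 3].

h[-2,0] = (-4 - 4) / (0 - (-2)) = -4
h[0,3] = (44 - (-4)) / (3 - 0) = 16
h[-2,0,3] = (16 - (-4)) / (3 - (-2)) = 4

4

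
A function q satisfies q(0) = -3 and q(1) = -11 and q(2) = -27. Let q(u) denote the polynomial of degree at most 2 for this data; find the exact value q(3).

Using Newton's divided-difference form:
q[0,1] = (-11 - (-3)) / (1 - 0) = -8
q[1,2] = (-27 - (-11)) / (2 - 1) = -16
q[0,1,2] = (-16 - (-8)) / (2 - 0) = -4
q(3) = -3 + (-8)·(3) + (-4)·(3)·(2) = -51

-51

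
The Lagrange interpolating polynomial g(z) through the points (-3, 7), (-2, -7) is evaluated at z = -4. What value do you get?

21

Evaluate each Lagrange basis at z = -4:
L_0(-4) = (-2)/[(-1)] = 2
L_1(-4) = (-1)/[(1)] = -1
Sum: 7·(2) + (-7)·(-1) = 21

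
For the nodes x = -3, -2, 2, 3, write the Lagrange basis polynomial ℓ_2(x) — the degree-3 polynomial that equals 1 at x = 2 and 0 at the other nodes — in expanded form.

ℓ_2(x) = -(1/20)x^3 - (1/10)x^2 + (9/20)x + 9/10

ℓ_2(x) = (x + 3)(x + 2)(x - 3) / [(5)·(4)·(-1)]
       = (x^3 + 2x^2 - 9x - 18) / (-20)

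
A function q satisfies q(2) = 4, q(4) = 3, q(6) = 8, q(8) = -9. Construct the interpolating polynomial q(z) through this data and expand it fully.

q(z) = -(7/12)z^3 + (31/4)z^2 - (92/3)z + 39

Build the Lagrange basis polynomials:
L_0(z) = (z - 4)(z - 6)(z - 8) / [-48] = -(1/48)z^3 + (3/8)z^2 - (13/6)z + 4
L_1(z) = (z - 2)(z - 6)(z - 8) / [16] = (1/16)z^3 - z^2 + (19/4)z - 6
L_2(z) = (z - 2)(z - 4)(z - 8) / [-16] = -(1/16)z^3 + (7/8)z^2 - (7/2)z + 4
L_3(z) = (z - 2)(z - 4)(z - 6) / [48] = (1/48)z^3 - (1/4)z^2 + (11/12)z - 1
q(z) = 4·L_0 + 3·L_1 + 8·L_2 + (-9)·L_3
  4·L_0(z) = -(1/12)z^3 + (3/2)z^2 - (26/3)z + 16
  3·L_1(z) = (3/16)z^3 - 3z^2 + (57/4)z - 18
  8·L_2(z) = -(1/2)z^3 + 7z^2 - 28z + 32
  (-9)·L_3(z) = -(3/16)z^3 + (9/4)z^2 - (33/4)z + 9
Adding term by term: -(7/12)z^3 + (31/4)z^2 - (92/3)z + 39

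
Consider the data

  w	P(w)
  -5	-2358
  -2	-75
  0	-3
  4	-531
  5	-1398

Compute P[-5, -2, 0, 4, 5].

P[-5,-2] = (-75 - (-2358)) / (-2 - (-5)) = 761
P[-2,0] = (-3 - (-75)) / (0 - (-2)) = 36
P[0,4] = (-531 - (-3)) / (4 - 0) = -132
P[4,5] = (-1398 - (-531)) / (5 - 4) = -867
P[-5,-2,0] = (36 - 761) / (0 - (-5)) = -145
P[-2,0,4] = (-132 - 36) / (4 - (-2)) = -28
P[0,4,5] = (-867 - (-132)) / (5 - 0) = -147
P[-5,-2,0,4] = (-28 - (-145)) / (4 - (-5)) = 13
P[-2,0,4,5] = (-147 - (-28)) / (5 - (-2)) = -17
P[-5,-2,0,4,5] = (-17 - 13) / (5 - (-5)) = -3

-3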